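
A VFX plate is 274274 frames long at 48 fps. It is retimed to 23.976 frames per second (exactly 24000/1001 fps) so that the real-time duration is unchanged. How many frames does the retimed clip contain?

137000 frames

Target frames = source frames × (target rate / source rate) = 274274 × (24000/1001)/(48) = 274274 × 500/1001 = 137000.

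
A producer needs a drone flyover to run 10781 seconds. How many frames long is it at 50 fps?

539050 frames

Frames = 10781 × 50 = 539050.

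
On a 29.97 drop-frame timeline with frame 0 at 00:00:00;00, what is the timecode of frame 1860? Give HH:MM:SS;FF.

Each 10-minute DF block holds 10 × 60 × 30 − 9 × 2 = 17982 frames. 1860 ÷ 17982 → 0 full blocks, remainder 1860.
Within the partial block the first minute is 1800 frames and each further minute 1798, so 1 further minute boundary passed. Total skipped labels = 18 × 0 + 2 × 1 = 2.
Non-drop label index = 1860 + 2 = 1862; at 30 labels/s that is 00:01:02:02, i.e. DF 00:01:02;02.

00:01:02;02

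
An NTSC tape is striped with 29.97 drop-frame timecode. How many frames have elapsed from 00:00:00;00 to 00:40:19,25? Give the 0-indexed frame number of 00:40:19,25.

72523

Complete 10-minute blocks: 4, each 17982 frames → 71928.
Remaining 0 whole minutes in the current block: 0 frames.
Within the current minute: 19 × 30 + 25 = 595. Total = 71928 + 0 + 595 = 72523.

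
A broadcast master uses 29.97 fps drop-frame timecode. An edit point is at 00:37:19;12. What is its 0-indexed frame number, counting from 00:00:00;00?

Complete 10-minute blocks: 3, each 17982 frames → 53946.
Remaining 7 whole minutes in the current block: 1800 + 6 × 1798 = 12588 frames.
Within the current minute: 19 × 30 + 12 − 2 = 580 (labels ;00/;01 skipped at this minute). Total = 53946 + 12588 + 580 = 67114.

67114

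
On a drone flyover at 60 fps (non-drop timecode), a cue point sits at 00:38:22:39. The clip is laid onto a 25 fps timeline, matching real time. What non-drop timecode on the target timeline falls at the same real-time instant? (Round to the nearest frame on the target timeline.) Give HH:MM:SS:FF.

Source frame index: (0×3600 + 38×60 + 22) × 60 + 39 = 138159.
Real time: 138159 / (60) = 46053/20 s.
Target frame: (46053/20) × (25) = 230265/4 ≈ 57566.250 → 57566.
At 25 labels/s: frame 57566 → 00:38:22:16.

00:38:22:16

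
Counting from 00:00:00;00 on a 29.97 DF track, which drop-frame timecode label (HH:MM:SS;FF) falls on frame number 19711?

Ten DF minutes hold 17982 frames, so frame 19711 lies in block 1 (frames 17982–35963) with 1729 frames into that block.
The block's first minute is 1800 frames and the rest 1798 each; 1729 frames reaches minute 0, so 1 × 18 + 0 × 2 = 18 labels have been skipped so far.
Adding those back, label number 19711 + 18 = 19729 at 30 labels/s is 657 s + 19 f = 0 h 10 min 57 s frame 19, i.e. 00:10:57;19.

00:10:57;19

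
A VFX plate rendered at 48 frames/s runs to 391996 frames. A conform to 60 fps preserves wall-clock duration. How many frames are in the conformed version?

489995 frames

Target frames = source frames × (target rate / source rate) = 391996 × (60)/(48) = 391996 × 5/4 = 489995.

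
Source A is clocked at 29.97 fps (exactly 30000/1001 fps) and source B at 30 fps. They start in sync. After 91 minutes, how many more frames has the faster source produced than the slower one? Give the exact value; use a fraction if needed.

91 min = 5460 s.
A emits 30000/1001 × 5460 = 1800000/11 frames; B emits 30 × 5460 = 163800.
Difference = 1800/11 frames (≈ 163.6364); B is ahead of A.

1800/11 frames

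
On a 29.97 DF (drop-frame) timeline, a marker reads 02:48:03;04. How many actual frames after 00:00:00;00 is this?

302190

As if non-drop at 30 labels/s: (2 × 3600 + 48 × 60 + 3) × 30 + 4 = 302494.
Minute boundaries passed: 168; those not divisible by 10: 168 − 16 = 152; dropped labels = 2 × 152 = 304.
Actual frame index = 302494 − 304 = 302190.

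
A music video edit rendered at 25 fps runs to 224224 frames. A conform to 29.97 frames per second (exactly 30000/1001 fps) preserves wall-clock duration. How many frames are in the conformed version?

268800 frames

Target frames = source frames × (target rate / source rate) = 224224 × (30000/1001)/(25) = 224224 × 1200/1001 = 268800.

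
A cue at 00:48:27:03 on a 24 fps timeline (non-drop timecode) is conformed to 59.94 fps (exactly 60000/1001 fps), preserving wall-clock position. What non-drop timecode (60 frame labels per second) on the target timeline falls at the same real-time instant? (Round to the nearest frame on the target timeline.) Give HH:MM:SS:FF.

Source frame index: (0×3600 + 48×60 + 27) × 24 + 3 = 69771.
Real time: 69771 / (24) = 23257/8 s.
Target frame: (23257/8) × (60000/1001) = 13417500/77 ≈ 174253.247 → 174253.
At 60 labels/s: frame 174253 → 00:48:24:13.

00:48:24:13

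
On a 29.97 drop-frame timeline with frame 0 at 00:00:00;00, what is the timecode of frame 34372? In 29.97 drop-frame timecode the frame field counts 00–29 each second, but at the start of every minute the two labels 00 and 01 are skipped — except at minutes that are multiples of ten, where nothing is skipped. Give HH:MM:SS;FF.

Ten DF minutes hold 17982 frames, so frame 34372 lies in block 1 (frames 17982–35963) with 16390 frames into that block.
The block's first minute is 1800 frames and the rest 1798 each; 16390 frames reaches minute 9, so 1 × 18 + 9 × 2 = 36 labels have been skipped so far.
Adding those back, label number 34372 + 36 = 34408 at 30 labels/s is 1146 s + 28 f = 0 h 19 min 6 s frame 28, i.e. 00:19:06;28.

00:19:06;28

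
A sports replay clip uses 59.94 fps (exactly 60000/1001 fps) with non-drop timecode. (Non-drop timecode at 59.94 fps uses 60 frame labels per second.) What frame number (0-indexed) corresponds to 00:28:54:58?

Total seconds to the label: (0 × 3600 + 28 × 60 + 54) = 1734.
Frame index = 1734 × 60 + 58 = 104098.

frame 104098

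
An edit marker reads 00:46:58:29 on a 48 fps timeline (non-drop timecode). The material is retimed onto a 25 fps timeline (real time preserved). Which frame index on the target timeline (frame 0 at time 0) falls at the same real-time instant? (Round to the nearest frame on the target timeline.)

Source frame index: (0×3600 + 46×60 + 58) × 48 + 29 = 135293.
Real time: 135293 / (48) = 135293/48 s.
Target frame: (135293/48) × (25) = 3382325/48 ≈ 70465.104 → 70465.

frame 70465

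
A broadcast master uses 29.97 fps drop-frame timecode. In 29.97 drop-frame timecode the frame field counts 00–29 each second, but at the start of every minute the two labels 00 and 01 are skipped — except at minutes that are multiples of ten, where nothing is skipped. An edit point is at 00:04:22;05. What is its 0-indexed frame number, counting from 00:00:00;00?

As if non-drop at 30 labels/s: (0 × 3600 + 4 × 60 + 22) × 30 + 5 = 7865.
Minute boundaries passed: 4; those not divisible by 10: 4 − 0 = 4; dropped labels = 2 × 4 = 8.
Actual frame index = 7865 − 8 = 7857.

7857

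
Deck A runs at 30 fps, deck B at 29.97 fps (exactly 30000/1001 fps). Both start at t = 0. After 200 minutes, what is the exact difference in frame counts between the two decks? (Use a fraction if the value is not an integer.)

360000/1001 frames

200 min = 12000 s.
A emits 30 × 12000 = 360000 frames; B emits 30000/1001 × 12000 = 360000000/1001.
Difference = 360000/1001 frames (≈ 359.6404); B is behind A.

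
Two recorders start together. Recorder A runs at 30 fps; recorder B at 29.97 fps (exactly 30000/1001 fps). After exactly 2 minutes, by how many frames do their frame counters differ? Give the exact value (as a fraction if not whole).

3600/1001 frames

2 min = 120 s.
A emits 30 × 120 = 3600 frames; B emits 30000/1001 × 120 = 3600000/1001.
Difference = 3600/1001 frames (≈ 3.5964); B is behind A.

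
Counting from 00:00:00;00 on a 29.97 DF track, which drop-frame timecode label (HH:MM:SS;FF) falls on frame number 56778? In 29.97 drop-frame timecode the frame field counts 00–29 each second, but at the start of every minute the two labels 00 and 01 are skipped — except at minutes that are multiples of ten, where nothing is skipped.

00:31:34;14

Each 10-minute DF block holds 10 × 60 × 30 − 9 × 2 = 17982 frames. 56778 ÷ 17982 → 3 full blocks, remainder 2832.
Within the partial block the first minute is 1800 frames and each further minute 1798, so 1 further minute boundary passed. Total skipped labels = 18 × 3 + 2 × 1 = 56.
Non-drop label index = 56778 + 56 = 56834; at 30 labels/s that is 00:31:34:14, i.e. DF 00:31:34;14.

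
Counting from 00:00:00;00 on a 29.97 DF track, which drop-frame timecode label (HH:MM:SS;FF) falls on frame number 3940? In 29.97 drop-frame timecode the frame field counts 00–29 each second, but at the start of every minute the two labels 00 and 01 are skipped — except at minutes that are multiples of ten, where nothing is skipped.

Ten DF minutes hold 17982 frames, so frame 3940 lies in block 0 (frames 0–17981) with 3940 frames into that block.
The block's first minute is 1800 frames and the rest 1798 each; 3940 frames reaches minute 2, so 0 × 18 + 2 × 2 = 4 labels have been skipped so far.
Adding those back, label number 3940 + 4 = 3944 at 30 labels/s is 131 s + 14 f = 0 h 2 min 11 s frame 14, i.e. 00:02:11;14.

00:02:11;14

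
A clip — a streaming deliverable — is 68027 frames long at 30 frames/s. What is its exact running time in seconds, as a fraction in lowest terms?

68027/30 seconds

Running time = 68027 ÷ (30) = 68027 × 1/30 = 68027/30 s.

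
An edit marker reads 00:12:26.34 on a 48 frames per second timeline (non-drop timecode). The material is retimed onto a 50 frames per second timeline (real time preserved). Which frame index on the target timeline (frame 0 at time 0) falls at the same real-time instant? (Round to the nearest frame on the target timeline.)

frame 37335

Source frame index: (0×3600 + 12×60 + 26) × 48 + 34 = 35842.
Real time: 35842 / (48) = 17921/24 s.
Target frame: (17921/24) × (50) = 448025/12 ≈ 37335.417 → 37335.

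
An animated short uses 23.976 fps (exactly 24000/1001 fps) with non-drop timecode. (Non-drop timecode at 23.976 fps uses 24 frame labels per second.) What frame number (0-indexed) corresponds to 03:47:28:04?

327556

Total seconds to the label: (3 × 3600 + 47 × 60 + 28) = 13648.
Frame index = 13648 × 24 + 4 = 327556.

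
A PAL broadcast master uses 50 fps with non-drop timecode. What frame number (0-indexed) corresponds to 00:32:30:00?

frame 97500

Total seconds to the label: (0 × 3600 + 32 × 60 + 30) = 1950.
Frame index = 1950 × 50 + 0 = 97500.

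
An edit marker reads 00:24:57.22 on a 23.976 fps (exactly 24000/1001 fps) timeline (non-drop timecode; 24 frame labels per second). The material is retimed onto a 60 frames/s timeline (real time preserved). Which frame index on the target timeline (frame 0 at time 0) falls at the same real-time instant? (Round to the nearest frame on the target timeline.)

frame 89965

Source frame index: (0×3600 + 24×60 + 57) × 24 + 22 = 35950.
Real time: 35950 / (24000/1001) = 719719/480 s.
Target frame: (719719/480) × (60) = 719719/8 ≈ 89964.875 → 89965.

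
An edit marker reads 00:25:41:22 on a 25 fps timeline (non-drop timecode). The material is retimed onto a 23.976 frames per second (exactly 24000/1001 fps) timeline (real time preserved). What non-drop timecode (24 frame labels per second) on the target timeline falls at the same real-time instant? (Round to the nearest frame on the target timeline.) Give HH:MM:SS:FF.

00:25:40:08

Source frame index: (0×3600 + 25×60 + 41) × 25 + 22 = 38547.
Real time: 38547 / (25) = 38547/25 s.
Target frame: (38547/25) × (24000/1001) = 37005120/1001 ≈ 36968.152 → 36968.
At 24 labels/s: frame 36968 → 00:25:40:08.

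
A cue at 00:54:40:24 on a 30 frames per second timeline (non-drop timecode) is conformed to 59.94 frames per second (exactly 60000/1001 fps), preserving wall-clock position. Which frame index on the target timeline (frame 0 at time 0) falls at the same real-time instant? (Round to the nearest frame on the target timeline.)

Source frame index: (0×3600 + 54×60 + 40) × 30 + 24 = 98424.
Real time: 98424 / (30) = 16404/5 s.
Target frame: (16404/5) × (60000/1001) = 196848000/1001 ≈ 196651.349 → 196651.

frame 196651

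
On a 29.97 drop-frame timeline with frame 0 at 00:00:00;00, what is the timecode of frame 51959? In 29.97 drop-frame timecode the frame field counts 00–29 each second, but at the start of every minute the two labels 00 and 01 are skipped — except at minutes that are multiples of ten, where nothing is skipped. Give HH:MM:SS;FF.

00:28:53;21

Ten DF minutes hold 17982 frames, so frame 51959 lies in block 2 (frames 35964–53945) with 15995 frames into that block.
The block's first minute is 1800 frames and the rest 1798 each; 15995 frames reaches minute 8, so 2 × 18 + 8 × 2 = 52 labels have been skipped so far.
Adding those back, label number 51959 + 52 = 52011 at 30 labels/s is 1733 s + 21 f = 0 h 28 min 53 s frame 21, i.e. 00:28:53;21.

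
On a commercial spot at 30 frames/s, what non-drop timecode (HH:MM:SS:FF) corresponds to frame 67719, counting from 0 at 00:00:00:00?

67719 ÷ 30 = 2257 full seconds, remainder 9 frames.
2257 s = 0 h 37 min 37 s.
Timecode: 00:37:37:09.

00:37:37:09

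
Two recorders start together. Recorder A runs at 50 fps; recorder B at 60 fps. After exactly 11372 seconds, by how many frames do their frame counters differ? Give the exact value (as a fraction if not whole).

A emits 50 × 11372 = 568600 frames; B emits 60 × 11372 = 682320.
Difference = 113720 frames; B is ahead of A.

113720 frames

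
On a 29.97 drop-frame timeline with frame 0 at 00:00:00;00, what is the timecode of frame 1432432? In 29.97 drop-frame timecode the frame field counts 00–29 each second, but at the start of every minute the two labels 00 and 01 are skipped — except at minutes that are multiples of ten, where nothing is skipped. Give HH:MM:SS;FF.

Each 10-minute DF block holds 10 × 60 × 30 − 9 × 2 = 17982 frames. 1432432 ÷ 17982 → 79 full blocks, remainder 11854.
Within the partial block the first minute is 1800 frames and each further minute 1798, so 6 further minute boundaries passed. Total skipped labels = 18 × 79 + 2 × 6 = 1434.
Non-drop label index = 1432432 + 1434 = 1433866; at 30 labels/s that is 13:16:35:16, i.e. DF 13:16:35;16.

13:16:35;16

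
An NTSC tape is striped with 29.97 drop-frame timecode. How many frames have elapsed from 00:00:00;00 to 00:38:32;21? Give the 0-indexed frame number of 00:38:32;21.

Complete 10-minute blocks: 3, each 17982 frames → 53946.
Remaining 8 whole minutes in the current block: 1800 + 7 × 1798 = 14386 frames.
Within the current minute: 32 × 30 + 21 − 2 = 979 (labels ;00/;01 skipped at this minute). Total = 53946 + 14386 + 979 = 69311.

69311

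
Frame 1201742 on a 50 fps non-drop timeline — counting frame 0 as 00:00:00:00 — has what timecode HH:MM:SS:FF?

1201742 ÷ 50 = 24034 full seconds, remainder 42 frames.
24034 s = 6 h 40 min 34 s.
Timecode: 06:40:34:42.

06:40:34:42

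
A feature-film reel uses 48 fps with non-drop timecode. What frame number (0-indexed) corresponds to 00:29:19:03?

Total seconds to the label: (0 × 3600 + 29 × 60 + 19) = 1759.
Frame index = 1759 × 48 + 3 = 84435.

frame 84435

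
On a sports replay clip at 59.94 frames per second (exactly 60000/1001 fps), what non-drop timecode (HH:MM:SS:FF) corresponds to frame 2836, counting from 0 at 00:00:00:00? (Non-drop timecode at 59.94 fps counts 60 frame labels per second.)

2836 ÷ 60 = 47 full seconds, remainder 16 frames.
47 s = 0 h 0 min 47 s.
Timecode: 00:00:47:16.

00:00:47:16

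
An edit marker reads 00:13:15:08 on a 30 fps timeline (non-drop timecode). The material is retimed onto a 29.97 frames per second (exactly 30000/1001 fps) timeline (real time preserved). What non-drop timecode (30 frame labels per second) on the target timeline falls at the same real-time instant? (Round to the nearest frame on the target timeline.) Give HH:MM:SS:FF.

Source frame index: (0×3600 + 13×60 + 15) × 30 + 8 = 23858.
Real time: 23858 / (30) = 11929/15 s.
Target frame: (11929/15) × (30000/1001) = 23858000/1001 ≈ 23834.166 → 23834.
At 30 labels/s: frame 23834 → 00:13:14:14.

00:13:14:14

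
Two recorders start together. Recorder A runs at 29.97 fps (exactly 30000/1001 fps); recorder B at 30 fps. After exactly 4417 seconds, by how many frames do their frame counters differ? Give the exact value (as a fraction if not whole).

18930/143 frames

A emits 30000/1001 × 4417 = 18930000/143 frames; B emits 30 × 4417 = 132510.
Difference = 18930/143 frames (≈ 132.3776); B is ahead of A.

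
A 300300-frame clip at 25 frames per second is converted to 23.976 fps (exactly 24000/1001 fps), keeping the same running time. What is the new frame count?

Target frames = source frames × (target rate / source rate) = 300300 × (24000/1001)/(25) = 300300 × 960/1001 = 288000.

288000 frames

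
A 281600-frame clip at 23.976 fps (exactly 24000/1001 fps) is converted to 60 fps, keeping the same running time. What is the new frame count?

704704 frames

Target frames = source frames × (target rate / source rate) = 281600 × (60)/(24000/1001) = 281600 × 1001/400 = 704704.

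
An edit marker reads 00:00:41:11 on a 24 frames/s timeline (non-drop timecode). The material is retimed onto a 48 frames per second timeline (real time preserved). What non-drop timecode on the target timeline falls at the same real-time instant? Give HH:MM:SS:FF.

Source frame index: (0×3600 + 0×60 + 41) × 24 + 11 = 995.
Real time: 995 / (24) = 995/24 s.
Target frame: (995/24) × (48) = 1990.
At 48 labels/s: frame 1990 → 00:00:41:22.

00:00:41:22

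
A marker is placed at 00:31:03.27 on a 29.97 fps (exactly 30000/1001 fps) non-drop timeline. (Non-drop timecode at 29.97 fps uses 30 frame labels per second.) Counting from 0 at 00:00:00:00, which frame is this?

Total seconds to the label: (0 × 3600 + 31 × 60 + 3) = 1863.
Frame index = 1863 × 30 + 27 = 55917.

frame 55917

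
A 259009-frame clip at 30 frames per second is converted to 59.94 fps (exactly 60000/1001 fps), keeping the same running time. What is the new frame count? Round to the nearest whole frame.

517500 frames

Frames at target rate = 259009 × (60000/1001) / (30) = 518018000/1001 ≈ 517500.500.
Nearest whole frame: 517500.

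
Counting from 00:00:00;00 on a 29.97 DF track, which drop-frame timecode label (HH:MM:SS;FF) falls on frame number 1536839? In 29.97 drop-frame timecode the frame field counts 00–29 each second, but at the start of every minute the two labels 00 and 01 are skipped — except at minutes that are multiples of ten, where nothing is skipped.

Each 10-minute DF block holds 10 × 60 × 30 − 9 × 2 = 17982 frames. 1536839 ÷ 17982 → 85 full blocks, remainder 8369.
Within the partial block the first minute is 1800 frames and each further minute 1798, so 4 further minute boundaries passed. Total skipped labels = 18 × 85 + 2 × 4 = 1538.
Non-drop label index = 1536839 + 1538 = 1538377; at 30 labels/s that is 14:14:39:07, i.e. DF 14:14:39;07.

14:14:39;07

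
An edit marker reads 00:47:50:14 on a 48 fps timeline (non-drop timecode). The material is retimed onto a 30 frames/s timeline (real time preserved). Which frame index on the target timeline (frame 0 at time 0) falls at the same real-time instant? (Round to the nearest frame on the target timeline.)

frame 86109

Source frame index: (0×3600 + 47×60 + 50) × 48 + 14 = 137774.
Real time: 137774 / (48) = 68887/24 s.
Target frame: (68887/24) × (30) = 344435/4 ≈ 86108.750 → 86109.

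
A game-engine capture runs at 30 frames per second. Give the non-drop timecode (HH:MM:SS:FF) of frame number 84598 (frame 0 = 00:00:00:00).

00:46:59:28

84598 ÷ 30 = 2819 full seconds, remainder 28 frames.
2819 s = 0 h 46 min 59 s.
Timecode: 00:46:59:28.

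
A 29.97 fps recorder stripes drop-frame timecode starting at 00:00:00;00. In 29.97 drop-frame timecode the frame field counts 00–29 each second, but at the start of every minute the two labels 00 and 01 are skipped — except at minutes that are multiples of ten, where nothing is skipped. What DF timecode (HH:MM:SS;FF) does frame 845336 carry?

Ten DF minutes hold 17982 frames, so frame 845336 lies in block 47 (frames 845154–863135) with 182 frames into that block.
The block's first minute is 1800 frames and the rest 1798 each; 182 frames reaches minute 0, so 47 × 18 + 0 × 2 = 846 labels have been skipped so far.
Adding those back, label number 845336 + 846 = 846182 at 30 labels/s is 28206 s + 2 f = 7 h 50 min 6 s frame 2, i.e. 07:50:06;02.

07:50:06;02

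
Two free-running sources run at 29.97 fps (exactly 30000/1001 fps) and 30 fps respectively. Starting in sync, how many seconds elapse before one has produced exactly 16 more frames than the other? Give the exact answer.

8008/15 seconds

The gap grows by |30 − 30000/1001| = 30/1001 frames per second.
Time for a 16-frame gap: 16 ÷ (30/1001) = 8008/15 s.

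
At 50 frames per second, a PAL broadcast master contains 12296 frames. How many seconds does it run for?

Running time = 12296 / (50) = 245.92 s.

245.92 seconds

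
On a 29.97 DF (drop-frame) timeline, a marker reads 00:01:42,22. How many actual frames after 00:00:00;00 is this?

3080

Complete 10-minute blocks: 0, each 17982 frames → 0.
Remaining 1 whole minute in the current block: 1800 + 0 × 1798 = 1800 frames.
Within the current minute: 42 × 30 + 22 − 2 = 1280 (labels ;00/;01 skipped at this minute). Total = 0 + 1800 + 1280 = 3080.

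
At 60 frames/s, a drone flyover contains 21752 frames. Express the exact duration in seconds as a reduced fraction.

5438/15 seconds

Running time = 21752 ÷ (60) = 21752 × 1/60 = 5438/15 s.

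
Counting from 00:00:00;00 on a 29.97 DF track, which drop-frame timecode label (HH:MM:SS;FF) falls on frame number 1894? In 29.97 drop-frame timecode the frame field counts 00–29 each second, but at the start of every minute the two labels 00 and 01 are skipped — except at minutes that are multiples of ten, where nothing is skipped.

00:01:03;06

Ten DF minutes hold 17982 frames, so frame 1894 lies in block 0 (frames 0–17981) with 1894 frames into that block.
The block's first minute is 1800 frames and the rest 1798 each; 1894 frames reaches minute 1, so 0 × 18 + 1 × 2 = 2 labels have been skipped so far.
Adding those back, label number 1894 + 2 = 1896 at 30 labels/s is 63 s + 6 f = 0 h 1 min 3 s frame 6, i.e. 00:01:03;06.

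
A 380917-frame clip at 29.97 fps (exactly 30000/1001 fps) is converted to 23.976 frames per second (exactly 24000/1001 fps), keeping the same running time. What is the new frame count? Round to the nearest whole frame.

Frames at target rate = 380917 × (24000/1001) / (30000/1001) = 1523668/5 ≈ 304733.600.
Nearest whole frame: 304734.

304734 frames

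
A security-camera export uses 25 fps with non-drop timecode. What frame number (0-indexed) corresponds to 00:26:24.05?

39605

Total seconds to the label: (0 × 3600 + 26 × 60 + 24) = 1584.
Frame index = 1584 × 25 + 5 = 39605.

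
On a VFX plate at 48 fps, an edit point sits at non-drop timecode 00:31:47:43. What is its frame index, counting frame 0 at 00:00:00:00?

frame 91579

Total seconds to the label: (0 × 3600 + 31 × 60 + 47) = 1907.
Frame index = 1907 × 48 + 43 = 91579.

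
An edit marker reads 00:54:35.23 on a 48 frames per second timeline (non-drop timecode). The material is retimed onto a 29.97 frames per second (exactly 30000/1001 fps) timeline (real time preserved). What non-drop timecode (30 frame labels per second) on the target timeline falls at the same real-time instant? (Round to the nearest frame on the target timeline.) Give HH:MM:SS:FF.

00:54:32:06

Source frame index: (0×3600 + 54×60 + 35) × 48 + 23 = 157223.
Real time: 157223 / (48) = 157223/48 s.
Target frame: (157223/48) × (30000/1001) = 8933125/91 ≈ 98166.209 → 98166.
At 30 labels/s: frame 98166 → 00:54:32:06.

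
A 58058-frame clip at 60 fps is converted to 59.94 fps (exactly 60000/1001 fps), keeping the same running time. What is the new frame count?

58000 frames

Target frames = source frames × (target rate / source rate) = 58058 × (60000/1001)/(60) = 58058 × 1000/1001 = 58000.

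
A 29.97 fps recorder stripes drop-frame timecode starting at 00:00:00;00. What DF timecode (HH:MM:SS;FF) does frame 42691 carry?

00:23:44;13

Ten DF minutes hold 17982 frames, so frame 42691 lies in block 2 (frames 35964–53945) with 6727 frames into that block.
The block's first minute is 1800 frames and the rest 1798 each; 6727 frames reaches minute 3, so 2 × 18 + 3 × 2 = 42 labels have been skipped so far.
Adding those back, label number 42691 + 42 = 42733 at 30 labels/s is 1424 s + 13 f = 0 h 23 min 44 s frame 13, i.e. 00:23:44;13.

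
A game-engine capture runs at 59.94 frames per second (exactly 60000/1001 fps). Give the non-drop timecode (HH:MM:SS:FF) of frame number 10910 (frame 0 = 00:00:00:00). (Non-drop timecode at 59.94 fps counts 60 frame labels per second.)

00:03:01:50

10910 ÷ 60 = 181 full seconds, remainder 50 frames.
181 s = 0 h 3 min 1 s.
Timecode: 00:03:01:50.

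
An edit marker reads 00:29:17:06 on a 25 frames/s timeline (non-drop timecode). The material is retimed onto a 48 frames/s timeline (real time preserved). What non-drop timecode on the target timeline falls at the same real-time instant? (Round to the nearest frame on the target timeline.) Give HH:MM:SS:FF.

Source frame index: (0×3600 + 29×60 + 17) × 25 + 6 = 43931.
Real time: 43931 / (25) = 43931/25 s.
Target frame: (43931/25) × (48) = 2108688/25 ≈ 84347.520 → 84348.
At 48 labels/s: frame 84348 → 00:29:17:12.

00:29:17:12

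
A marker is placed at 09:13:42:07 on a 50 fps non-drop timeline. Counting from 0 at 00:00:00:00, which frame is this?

frame 1661107

Total seconds to the label: (9 × 3600 + 13 × 60 + 42) = 33222.
Frame index = 33222 × 50 + 7 = 1661107.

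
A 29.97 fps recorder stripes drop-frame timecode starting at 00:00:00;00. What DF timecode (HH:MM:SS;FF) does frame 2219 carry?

Ten DF minutes hold 17982 frames, so frame 2219 lies in block 0 (frames 0–17981) with 2219 frames into that block.
The block's first minute is 1800 frames and the rest 1798 each; 2219 frames reaches minute 1, so 0 × 18 + 1 × 2 = 2 labels have been skipped so far.
Adding those back, label number 2219 + 2 = 2221 at 30 labels/s is 74 s + 1 f = 0 h 1 min 14 s frame 1, i.e. 00:01:14;01.

00:01:14;01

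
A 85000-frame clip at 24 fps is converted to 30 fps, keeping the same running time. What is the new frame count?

106250 frames

Target frames = source frames × (target rate / source rate) = 85000 × (30)/(24) = 85000 × 5/4 = 106250.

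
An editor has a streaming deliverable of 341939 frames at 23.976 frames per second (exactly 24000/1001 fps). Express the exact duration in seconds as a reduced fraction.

342280939/24000 seconds

Running time = 341939 ÷ (24000/1001) = 341939 × 1001/24000 = 342280939/24000 s.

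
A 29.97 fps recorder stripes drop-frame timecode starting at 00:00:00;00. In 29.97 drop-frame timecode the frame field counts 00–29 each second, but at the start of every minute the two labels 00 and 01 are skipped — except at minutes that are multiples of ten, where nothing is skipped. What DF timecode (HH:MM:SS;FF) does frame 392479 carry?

03:38:15;23

Each 10-minute DF block holds 10 × 60 × 30 − 9 × 2 = 17982 frames. 392479 ÷ 17982 → 21 full blocks, remainder 14857.
Within the partial block the first minute is 1800 frames and each further minute 1798, so 8 further minute boundaries passed. Total skipped labels = 18 × 21 + 2 × 8 = 394.
Non-drop label index = 392479 + 394 = 392873; at 30 labels/s that is 03:38:15:23, i.e. DF 03:38:15;23.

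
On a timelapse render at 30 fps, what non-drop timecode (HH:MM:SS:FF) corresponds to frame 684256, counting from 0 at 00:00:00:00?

684256 ÷ 30 = 22808 full seconds, remainder 16 frames.
22808 s = 6 h 20 min 8 s.
Timecode: 06:20:08:16.

06:20:08:16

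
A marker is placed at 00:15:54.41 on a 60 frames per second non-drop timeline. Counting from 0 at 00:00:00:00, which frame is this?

57281

Total seconds to the label: (0 × 3600 + 15 × 60 + 54) = 954.
Frame index = 954 × 60 + 41 = 57281.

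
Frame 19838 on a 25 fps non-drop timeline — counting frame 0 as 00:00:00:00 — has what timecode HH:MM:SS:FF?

19838 ÷ 25 = 793 full seconds, remainder 13 frames.
793 s = 0 h 13 min 13 s.
Timecode: 00:13:13:13.

00:13:13:13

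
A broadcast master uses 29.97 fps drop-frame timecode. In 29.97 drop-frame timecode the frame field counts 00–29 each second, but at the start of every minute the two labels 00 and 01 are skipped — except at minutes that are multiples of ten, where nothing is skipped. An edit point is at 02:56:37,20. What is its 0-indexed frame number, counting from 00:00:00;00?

As if non-drop at 30 labels/s: (2 × 3600 + 56 × 60 + 37) × 30 + 20 = 317930.
Minute boundaries passed: 176; those not divisible by 10: 176 − 17 = 159; dropped labels = 2 × 159 = 318.
Actual frame index = 317930 − 318 = 317612.

317612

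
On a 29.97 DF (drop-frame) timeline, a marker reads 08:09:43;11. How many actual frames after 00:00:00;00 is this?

880619

As if non-drop at 30 labels/s: (8 × 3600 + 9 × 60 + 43) × 30 + 11 = 881501.
Minute boundaries passed: 489; those not divisible by 10: 489 − 48 = 441; dropped labels = 2 × 441 = 882.
Actual frame index = 881501 − 882 = 880619.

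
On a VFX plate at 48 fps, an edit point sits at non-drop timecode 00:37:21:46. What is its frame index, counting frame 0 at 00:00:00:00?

frame 107614

Total seconds to the label: (0 × 3600 + 37 × 60 + 21) = 2241.
Frame index = 2241 × 48 + 46 = 107614.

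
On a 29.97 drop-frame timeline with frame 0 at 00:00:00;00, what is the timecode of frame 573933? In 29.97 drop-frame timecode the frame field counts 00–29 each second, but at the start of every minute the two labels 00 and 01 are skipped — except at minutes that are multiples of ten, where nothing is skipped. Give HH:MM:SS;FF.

Ten DF minutes hold 17982 frames, so frame 573933 lies in block 31 (frames 557442–575423) with 16491 frames into that block.
The block's first minute is 1800 frames and the rest 1798 each; 16491 frames reaches minute 9, so 31 × 18 + 9 × 2 = 576 labels have been skipped so far.
Adding those back, label number 573933 + 576 = 574509 at 30 labels/s is 19150 s + 9 f = 5 h 19 min 10 s frame 9, i.e. 05:19:10;09.

05:19:10;09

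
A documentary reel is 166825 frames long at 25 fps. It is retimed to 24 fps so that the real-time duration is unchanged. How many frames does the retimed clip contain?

Target frames = source frames × (target rate / source rate) = 166825 × (24)/(25) = 166825 × 24/25 = 160152.

160152 frames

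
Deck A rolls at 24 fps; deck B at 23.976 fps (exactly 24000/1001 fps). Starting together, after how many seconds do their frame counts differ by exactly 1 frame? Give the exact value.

The gap grows by |24000/1001 − 24| = 24/1001 frames per second.
Time for a 1-frame gap: 1 ÷ (24/1001) = 1001/24 s.

1001/24 seconds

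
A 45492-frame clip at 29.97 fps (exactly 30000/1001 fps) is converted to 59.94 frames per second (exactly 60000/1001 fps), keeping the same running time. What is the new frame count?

90984 frames

Target frames = source frames × (target rate / source rate) = 45492 × (60000/1001)/(30000/1001) = 45492 × 2 = 90984.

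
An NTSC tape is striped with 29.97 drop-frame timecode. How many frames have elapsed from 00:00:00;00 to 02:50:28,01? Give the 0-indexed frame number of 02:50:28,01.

306535

As if non-drop at 30 labels/s: (2 × 3600 + 50 × 60 + 28) × 30 + 1 = 306841.
Minute boundaries passed: 170; those not divisible by 10: 170 − 17 = 153; dropped labels = 2 × 153 = 306.
Actual frame index = 306841 − 306 = 306535.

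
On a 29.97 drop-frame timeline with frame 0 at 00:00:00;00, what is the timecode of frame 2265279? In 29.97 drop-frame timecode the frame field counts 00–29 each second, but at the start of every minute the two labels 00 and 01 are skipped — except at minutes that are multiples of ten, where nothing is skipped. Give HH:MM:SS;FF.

Ten DF minutes hold 17982 frames, so frame 2265279 lies in block 125 (frames 2247750–2265731) with 17529 frames into that block.
The block's first minute is 1800 frames and the rest 1798 each; 17529 frames reaches minute 9, so 125 × 18 + 9 × 2 = 2268 labels have been skipped so far.
Adding those back, label number 2265279 + 2268 = 2267547 at 30 labels/s is 75584 s + 27 f = 20 h 59 min 44 s frame 27, i.e. 20:59:44;27.

20:59:44;27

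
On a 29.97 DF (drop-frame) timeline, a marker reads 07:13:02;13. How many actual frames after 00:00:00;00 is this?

778693

Complete 10-minute blocks: 43, each 17982 frames → 773226.
Remaining 3 whole minutes in the current block: 1800 + 2 × 1798 = 5396 frames.
Within the current minute: 2 × 30 + 13 − 2 = 71 (labels ;00/;01 skipped at this minute). Total = 773226 + 5396 + 71 = 778693.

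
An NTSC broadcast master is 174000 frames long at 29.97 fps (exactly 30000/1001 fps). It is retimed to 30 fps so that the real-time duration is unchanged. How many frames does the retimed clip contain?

174174 frames

Target frames = source frames × (target rate / source rate) = 174000 × (30)/(30000/1001) = 174000 × 1001/1000 = 174174.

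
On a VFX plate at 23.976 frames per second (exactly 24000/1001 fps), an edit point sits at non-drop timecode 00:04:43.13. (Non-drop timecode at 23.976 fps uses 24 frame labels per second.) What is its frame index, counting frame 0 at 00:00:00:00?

frame 6805

Total seconds to the label: (0 × 3600 + 4 × 60 + 43) = 283.
Frame index = 283 × 24 + 13 = 6805.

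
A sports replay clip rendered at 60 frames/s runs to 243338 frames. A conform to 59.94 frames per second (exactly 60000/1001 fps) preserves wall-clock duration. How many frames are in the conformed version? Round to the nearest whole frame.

243095 frames

Frames at target rate = 243338 × (60000/1001) / (60) = 243338000/1001 ≈ 243094.905.
Nearest whole frame: 243095.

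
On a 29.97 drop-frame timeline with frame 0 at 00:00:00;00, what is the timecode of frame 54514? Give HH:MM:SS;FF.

00:30:18;28

Each 10-minute DF block holds 10 × 60 × 30 − 9 × 2 = 17982 frames. 54514 ÷ 17982 → 3 full blocks, remainder 568.
Within the partial block the first minute is 1800 frames and each further minute 1798, so 0 further minute boundaries passed. Total skipped labels = 18 × 3 + 2 × 0 = 54.
Non-drop label index = 54514 + 54 = 54568; at 30 labels/s that is 00:30:18:28, i.e. DF 00:30:18;28.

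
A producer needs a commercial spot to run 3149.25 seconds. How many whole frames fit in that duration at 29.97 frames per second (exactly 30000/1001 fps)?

94383 frames

Frames = 3149.25 × 30000/1001 = 7267500/77 ≈ 94383.1169.
Complete frames: 94383.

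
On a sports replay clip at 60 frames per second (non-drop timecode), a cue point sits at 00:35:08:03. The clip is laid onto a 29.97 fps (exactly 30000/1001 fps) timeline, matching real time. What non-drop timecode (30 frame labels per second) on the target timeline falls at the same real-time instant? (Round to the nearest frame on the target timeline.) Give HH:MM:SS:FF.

Source frame index: (0×3600 + 35×60 + 8) × 60 + 3 = 126483.
Real time: 126483 / (60) = 42161/20 s.
Target frame: (42161/20) × (30000/1001) = 9034500/143 ≈ 63178.322 → 63178.
At 30 labels/s: frame 63178 → 00:35:05:28.

00:35:05:28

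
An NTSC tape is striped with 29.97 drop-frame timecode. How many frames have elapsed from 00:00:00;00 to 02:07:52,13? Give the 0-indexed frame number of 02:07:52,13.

229943

As if non-drop at 30 labels/s: (2 × 3600 + 7 × 60 + 52) × 30 + 13 = 230173.
Minute boundaries passed: 127; those not divisible by 10: 127 − 12 = 115; dropped labels = 2 × 115 = 230.
Actual frame index = 230173 − 230 = 229943.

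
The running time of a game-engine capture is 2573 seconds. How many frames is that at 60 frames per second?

Frames = 2573 × 60 = 154380.

154380 frames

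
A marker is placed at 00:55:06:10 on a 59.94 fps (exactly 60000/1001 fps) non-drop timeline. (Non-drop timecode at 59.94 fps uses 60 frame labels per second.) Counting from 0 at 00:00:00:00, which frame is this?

198370

Total seconds to the label: (0 × 3600 + 55 × 60 + 6) = 3306.
Frame index = 3306 × 60 + 10 = 198370.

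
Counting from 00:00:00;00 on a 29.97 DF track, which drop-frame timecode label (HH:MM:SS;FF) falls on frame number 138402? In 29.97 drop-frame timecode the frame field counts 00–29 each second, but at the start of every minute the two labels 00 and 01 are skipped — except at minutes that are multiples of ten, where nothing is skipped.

01:16:58;00

Each 10-minute DF block holds 10 × 60 × 30 − 9 × 2 = 17982 frames. 138402 ÷ 17982 → 7 full blocks, remainder 12528.
Within the partial block the first minute is 1800 frames and each further minute 1798, so 6 further minute boundaries passed. Total skipped labels = 18 × 7 + 2 × 6 = 138.
Non-drop label index = 138402 + 138 = 138540; at 30 labels/s that is 01:16:58:00, i.e. DF 01:16:58;00.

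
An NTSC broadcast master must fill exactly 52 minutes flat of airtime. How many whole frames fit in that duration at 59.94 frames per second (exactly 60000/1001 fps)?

187012 frames

52 min = 3120 s.
Frames = 3120 × 60000/1001 = 14400000/77 ≈ 187012.9870.
Complete frames: 187012.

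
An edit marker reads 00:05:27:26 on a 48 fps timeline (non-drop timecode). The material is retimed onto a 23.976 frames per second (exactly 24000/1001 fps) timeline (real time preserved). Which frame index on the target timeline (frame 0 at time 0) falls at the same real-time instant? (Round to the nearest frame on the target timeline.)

frame 7853

Source frame index: (0×3600 + 5×60 + 27) × 48 + 26 = 15722.
Real time: 15722 / (48) = 7861/24 s.
Target frame: (7861/24) × (24000/1001) = 1123000/143 ≈ 7853.147 → 7853.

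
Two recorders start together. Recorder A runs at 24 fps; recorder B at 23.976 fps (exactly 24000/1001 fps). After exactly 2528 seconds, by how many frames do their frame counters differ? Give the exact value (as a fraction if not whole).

A emits 24 × 2528 = 60672 frames; B emits 24000/1001 × 2528 = 60672000/1001.
Difference = 60672/1001 frames (≈ 60.6114); B is behind A.

60672/1001 frames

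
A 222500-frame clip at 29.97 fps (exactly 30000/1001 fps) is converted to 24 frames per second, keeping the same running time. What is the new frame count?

178178 frames

Target frames = source frames × (target rate / source rate) = 222500 × (24)/(30000/1001) = 222500 × 1001/1250 = 178178.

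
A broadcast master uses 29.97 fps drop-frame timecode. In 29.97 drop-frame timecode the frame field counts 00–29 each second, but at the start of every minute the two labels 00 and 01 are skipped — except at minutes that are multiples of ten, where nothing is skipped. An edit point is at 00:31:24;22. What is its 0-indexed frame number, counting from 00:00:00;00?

56486

As if non-drop at 30 labels/s: (0 × 3600 + 31 × 60 + 24) × 30 + 22 = 56542.
Minute boundaries passed: 31; those not divisible by 10: 31 − 3 = 28; dropped labels = 2 × 28 = 56.
Actual frame index = 56542 − 56 = 56486.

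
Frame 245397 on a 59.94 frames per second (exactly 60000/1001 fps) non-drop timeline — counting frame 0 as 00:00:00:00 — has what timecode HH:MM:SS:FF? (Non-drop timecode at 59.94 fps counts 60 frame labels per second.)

01:08:09:57

245397 ÷ 60 = 4089 full seconds, remainder 57 frames.
4089 s = 1 h 8 min 9 s.
Timecode: 01:08:09:57.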